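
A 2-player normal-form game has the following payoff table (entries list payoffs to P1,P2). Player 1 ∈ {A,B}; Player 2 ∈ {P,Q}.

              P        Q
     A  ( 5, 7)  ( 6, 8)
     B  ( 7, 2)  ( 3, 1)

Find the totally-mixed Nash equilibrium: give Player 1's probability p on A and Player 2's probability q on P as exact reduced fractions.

(p,q) = (1/2, 3/5)

P1 indiff ⇒ q·5+(1-q)·6 = q·7+(1-q)·3 ⇒ q(-2) = (1-q)(-3) ⇒ q = 3/5
P2 indiff ⇒ p·7+(1-p)·2 = p·8+(1-p)·1 ⇒ p(-1) = (1-p)(-1) ⇒ p = 1/2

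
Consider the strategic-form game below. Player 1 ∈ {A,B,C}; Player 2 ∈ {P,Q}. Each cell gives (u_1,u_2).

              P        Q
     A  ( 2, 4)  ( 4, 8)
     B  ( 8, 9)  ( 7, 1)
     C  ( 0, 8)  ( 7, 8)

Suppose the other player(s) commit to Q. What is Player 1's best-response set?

u_1(A vs Q) = 4
u_1(B vs Q) = 7
u_1(C vs Q) = 7
max payoff 7 at {B,C}

P1 best: {B,C}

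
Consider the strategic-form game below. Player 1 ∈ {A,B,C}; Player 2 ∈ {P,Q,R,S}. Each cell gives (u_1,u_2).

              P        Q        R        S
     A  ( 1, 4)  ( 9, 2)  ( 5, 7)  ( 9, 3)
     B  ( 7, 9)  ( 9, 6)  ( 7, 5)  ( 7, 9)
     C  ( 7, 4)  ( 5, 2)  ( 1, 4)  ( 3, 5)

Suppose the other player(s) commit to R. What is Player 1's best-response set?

P1 best: {B}

u_1(A vs R) = 5
u_1(B vs R) = 7
u_1(C vs R) = 1
max payoff 7 at {B}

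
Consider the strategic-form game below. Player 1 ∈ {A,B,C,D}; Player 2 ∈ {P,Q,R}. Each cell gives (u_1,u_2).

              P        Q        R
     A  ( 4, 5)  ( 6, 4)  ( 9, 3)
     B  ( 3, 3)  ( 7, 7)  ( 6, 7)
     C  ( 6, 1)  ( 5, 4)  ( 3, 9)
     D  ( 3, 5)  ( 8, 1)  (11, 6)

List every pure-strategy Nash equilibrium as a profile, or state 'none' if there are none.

(A,P): not NE [P1→C gives 6>4]
(A,Q): not NE [P1→D gives 8>6; P2→P gives 5>4]
(A,R): not NE [P1→D gives 11>9; P2→P gives 5>3]
(B,P): not NE [P1→C gives 6>3; P2→R gives 7>3]
(B,Q): not NE [P1→D gives 8>7]
(B,R): not NE [P1→D gives 11>6]
(C,P): not NE [P2→R gives 9>1]
(C,Q): not NE [P1→D gives 8>5; P2→R gives 9>4]
(C,R): not NE [P1→D gives 11>3]
(D,P): not NE [P1→C gives 6>3; P2→R gives 6>5]
(D,Q): not NE [P2→R gives 6>1]
(D,R): NE

NE set: (D,R)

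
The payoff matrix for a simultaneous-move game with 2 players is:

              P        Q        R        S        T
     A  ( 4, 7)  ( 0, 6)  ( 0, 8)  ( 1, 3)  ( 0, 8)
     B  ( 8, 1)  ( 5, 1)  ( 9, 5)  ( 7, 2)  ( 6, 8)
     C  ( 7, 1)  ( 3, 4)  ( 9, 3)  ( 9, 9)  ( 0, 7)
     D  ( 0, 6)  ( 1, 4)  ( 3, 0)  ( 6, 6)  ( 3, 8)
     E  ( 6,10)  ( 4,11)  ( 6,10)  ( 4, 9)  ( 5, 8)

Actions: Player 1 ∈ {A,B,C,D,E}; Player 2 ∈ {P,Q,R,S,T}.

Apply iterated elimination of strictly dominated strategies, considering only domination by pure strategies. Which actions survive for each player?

P1 drop A (B beats it: P:8>4 Q:5>0 R:9>0 S:7>1 T:6>0)
P1 drop D (B beats it: P:8>0 Q:5>1 R:9>3 S:7>6 T:6>3)
P1 drop E (B beats it: P:8>6 Q:5>4 R:9>6 S:7>4 T:6>5)
P2 drop P (R beats it: B:5>1 C:3>1)
P2 drop Q (S beats it: B:2>1 C:9>4)
P2 drop R (T beats it: B:8>5 C:7>3)
P1→{B,C} P2→{S,T}

Survivors P1:{B,C} P2:{S,T}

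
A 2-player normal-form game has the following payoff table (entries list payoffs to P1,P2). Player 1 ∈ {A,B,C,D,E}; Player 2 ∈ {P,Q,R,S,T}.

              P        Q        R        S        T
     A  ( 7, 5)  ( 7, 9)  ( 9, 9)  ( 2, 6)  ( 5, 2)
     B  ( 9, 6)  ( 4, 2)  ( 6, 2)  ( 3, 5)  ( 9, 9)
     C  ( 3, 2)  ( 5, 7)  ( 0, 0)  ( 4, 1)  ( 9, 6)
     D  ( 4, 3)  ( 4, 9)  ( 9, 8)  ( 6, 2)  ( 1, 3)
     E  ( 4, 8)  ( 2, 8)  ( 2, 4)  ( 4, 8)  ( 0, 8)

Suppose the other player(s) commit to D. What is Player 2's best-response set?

u_2(P vs D) = 3
u_2(Q vs D) = 9
u_2(R vs D) = 8
u_2(S vs D) = 2
u_2(T vs D) = 3
max payoff 9 at {Q}

BR_2 = {Q}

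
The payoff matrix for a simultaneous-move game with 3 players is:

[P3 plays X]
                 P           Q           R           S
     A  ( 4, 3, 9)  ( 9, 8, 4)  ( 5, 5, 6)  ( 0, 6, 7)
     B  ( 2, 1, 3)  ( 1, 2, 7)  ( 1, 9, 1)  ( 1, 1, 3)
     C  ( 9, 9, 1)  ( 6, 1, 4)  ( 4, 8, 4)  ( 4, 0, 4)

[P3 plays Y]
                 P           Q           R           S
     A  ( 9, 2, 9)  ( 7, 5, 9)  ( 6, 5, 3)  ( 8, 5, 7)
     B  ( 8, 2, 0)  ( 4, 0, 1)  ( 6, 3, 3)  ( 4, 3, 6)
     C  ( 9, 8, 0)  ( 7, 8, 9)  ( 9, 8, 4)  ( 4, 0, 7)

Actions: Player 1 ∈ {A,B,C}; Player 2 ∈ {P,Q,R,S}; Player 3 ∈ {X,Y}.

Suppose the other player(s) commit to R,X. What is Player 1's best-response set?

P1 best: {A}

u_1(A vs R,X) = 5
u_1(B vs R,X) = 1
u_1(C vs R,X) = 4
max payoff 5 at {A}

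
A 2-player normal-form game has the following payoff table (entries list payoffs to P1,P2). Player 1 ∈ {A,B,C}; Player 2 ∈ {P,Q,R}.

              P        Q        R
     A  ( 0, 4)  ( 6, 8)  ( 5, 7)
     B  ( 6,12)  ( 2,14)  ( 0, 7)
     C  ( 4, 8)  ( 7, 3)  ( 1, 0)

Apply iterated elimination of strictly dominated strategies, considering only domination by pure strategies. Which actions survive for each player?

Survivors P1:{B,C} P2:{P,Q}

P2 drop R (Q beats it: A:8>7 B:14>7 C:3>0)
P1 drop A (C beats it: P:4>0 Q:7>6)
P1→{B,C} P2→{P,Q}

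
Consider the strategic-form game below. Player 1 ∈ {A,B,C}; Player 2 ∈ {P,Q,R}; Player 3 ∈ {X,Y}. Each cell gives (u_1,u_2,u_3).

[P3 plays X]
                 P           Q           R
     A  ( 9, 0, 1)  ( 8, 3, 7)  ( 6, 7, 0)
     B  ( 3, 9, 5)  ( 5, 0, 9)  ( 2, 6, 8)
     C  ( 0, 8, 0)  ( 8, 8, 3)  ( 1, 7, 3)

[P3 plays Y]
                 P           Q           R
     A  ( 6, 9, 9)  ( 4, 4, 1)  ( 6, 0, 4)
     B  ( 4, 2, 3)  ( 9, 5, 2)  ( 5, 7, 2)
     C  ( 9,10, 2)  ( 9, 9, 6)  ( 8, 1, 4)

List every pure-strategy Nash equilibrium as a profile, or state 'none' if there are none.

NE set: (C,P,Y)

(A,P,X): not NE [P2→R gives 7>0; P3→Y gives 9>1]
(A,P,Y): not NE [P1→C gives 9>6]
(A,Q,X): not NE [P2→R gives 7>3]
(A,Q,Y): not NE [P1→C gives 9>4; P2→P gives 9>4; P3→X gives 7>1]
(A,R,X): not NE [P3→Y gives 4>0]
(A,R,Y): not NE [P1→C gives 8>6; P2→P gives 9>0]
(B,P,X): not NE [P1→A gives 9>3]
(B,P,Y): not NE [P1→C gives 9>4; P2→R gives 7>2; P3→X gives 5>3]
(B,Q,X): not NE [P1→C gives 8>5; P2→P gives 9>0]
(B,Q,Y): not NE [P2→R gives 7>5; P3→X gives 9>2]
(B,R,X): not NE [P1→A gives 6>2; P2→P gives 9>6]
(B,R,Y): not NE [P1→C gives 8>5; P3→X gives 8>2]
(C,P,X): not NE [P1→A gives 9>0; P3→Y gives 2>0]
(C,P,Y): NE
(C,Q,X): not NE [P3→Y gives 6>3]
(C,Q,Y): not NE [P2→P gives 10>9]
(C,R,X): not NE [P1→A gives 6>1; P2→Q gives 8>7; P3→Y gives 4>3]
(C,R,Y): not NE [P2→P gives 10>1]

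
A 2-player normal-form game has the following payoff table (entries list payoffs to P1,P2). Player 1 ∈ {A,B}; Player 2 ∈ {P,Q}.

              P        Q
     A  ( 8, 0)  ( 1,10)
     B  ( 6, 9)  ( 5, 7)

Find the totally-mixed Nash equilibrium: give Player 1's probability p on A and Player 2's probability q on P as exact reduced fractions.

P1 indiff ⇒ q·8+(1-q)·1 = q·6+(1-q)·5 ⇒ q(2) = (1-q)(4) ⇒ q = 2/3
P2 indiff ⇒ p·0+(1-p)·9 = p·10+(1-p)·7 ⇒ p(-10) = (1-p)(-2) ⇒ p = 1/6

p=1/6, q=2/3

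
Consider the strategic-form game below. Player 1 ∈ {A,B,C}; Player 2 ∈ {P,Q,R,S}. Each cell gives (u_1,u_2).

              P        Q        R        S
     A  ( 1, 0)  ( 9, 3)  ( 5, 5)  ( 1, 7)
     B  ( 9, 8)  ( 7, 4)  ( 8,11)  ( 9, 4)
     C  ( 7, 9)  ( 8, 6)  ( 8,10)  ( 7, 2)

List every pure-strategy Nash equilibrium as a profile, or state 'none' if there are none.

PSNE = {(B,R), (C,R)}

(A,P): not NE [P1→B gives 9>1; P2→S gives 7>0]
(A,Q): not NE [P2→S gives 7>3]
(A,R): not NE [P1→C gives 8>5; P2→S gives 7>5]
(A,S): not NE [P1→B gives 9>1]
(B,P): not NE [P2→R gives 11>8]
(B,Q): not NE [P1→A gives 9>7; P2→R gives 11>4]
(B,R): NE
(B,S): not NE [P2→R gives 11>4]
(C,P): not NE [P1→B gives 9>7; P2→R gives 10>9]
(C,Q): not NE [P1→A gives 9>8; P2→R gives 10>6]
(C,R): NE
(C,S): not NE [P1→B gives 9>7; P2→R gives 10>2]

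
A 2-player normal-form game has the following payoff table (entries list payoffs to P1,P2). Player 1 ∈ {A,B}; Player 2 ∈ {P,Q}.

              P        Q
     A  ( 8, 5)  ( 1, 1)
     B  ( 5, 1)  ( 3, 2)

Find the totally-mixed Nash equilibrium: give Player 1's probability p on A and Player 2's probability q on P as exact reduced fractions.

P1 indiff ⇒ q·8+(1-q)·1 = q·5+(1-q)·3 ⇒ q(3) = (1-q)(2) ⇒ q = 2/5
P2 indiff ⇒ p·5+(1-p)·1 = p·1+(1-p)·2 ⇒ p(4) = (1-p)(1) ⇒ p = 1/5

p=1/5, q=2/5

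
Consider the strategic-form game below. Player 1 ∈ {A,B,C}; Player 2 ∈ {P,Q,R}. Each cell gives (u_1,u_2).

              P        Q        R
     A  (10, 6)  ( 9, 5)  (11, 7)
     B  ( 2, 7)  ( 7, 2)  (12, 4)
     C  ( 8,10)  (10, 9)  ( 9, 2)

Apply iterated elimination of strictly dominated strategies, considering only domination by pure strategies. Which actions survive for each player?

Remaining: P1:{A,B} P2:{P,R}

P2 drop Q (P beats it: A:6>5 B:7>2 C:10>9)
P1 drop C (A beats it: P:10>8 R:11>9)
P1→{A,B} P2→{P,R}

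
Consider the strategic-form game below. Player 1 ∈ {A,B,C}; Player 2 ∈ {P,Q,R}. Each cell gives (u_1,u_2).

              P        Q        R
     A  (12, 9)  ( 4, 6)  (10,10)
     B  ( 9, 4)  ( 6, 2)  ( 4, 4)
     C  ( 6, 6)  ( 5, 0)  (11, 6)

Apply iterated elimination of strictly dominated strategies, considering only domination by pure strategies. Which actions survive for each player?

Survivors P1:{A,C} P2:{P,R}

P2 drop Q (P beats it: A:9>6 B:4>2 C:6>0)
P1 drop B (A beats it: P:12>9 R:10>4)
P1→{A,C} P2→{P,R}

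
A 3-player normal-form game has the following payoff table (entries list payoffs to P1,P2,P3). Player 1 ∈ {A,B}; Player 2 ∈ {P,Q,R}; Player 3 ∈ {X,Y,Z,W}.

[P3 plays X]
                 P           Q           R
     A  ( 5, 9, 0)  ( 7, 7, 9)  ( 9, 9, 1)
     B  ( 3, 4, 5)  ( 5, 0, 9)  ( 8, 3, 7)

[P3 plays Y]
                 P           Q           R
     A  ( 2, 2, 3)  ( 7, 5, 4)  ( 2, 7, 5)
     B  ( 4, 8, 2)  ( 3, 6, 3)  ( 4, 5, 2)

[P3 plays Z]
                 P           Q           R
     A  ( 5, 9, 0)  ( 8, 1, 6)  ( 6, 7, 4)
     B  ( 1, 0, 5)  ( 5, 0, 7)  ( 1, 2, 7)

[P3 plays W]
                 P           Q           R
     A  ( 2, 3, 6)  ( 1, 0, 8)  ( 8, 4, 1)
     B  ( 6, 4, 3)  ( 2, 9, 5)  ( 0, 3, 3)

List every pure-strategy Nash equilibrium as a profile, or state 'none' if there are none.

Equilibria: none

(A,P,X): not NE [P3→W gives 6>0]
(A,P,Y): not NE [P1→B gives 4>2; P2→R gives 7>2; P3→W gives 6>3]
(A,P,Z): not NE [P3→W gives 6>0]
(A,P,W): not NE [P1→B gives 6>2; P2→R gives 4>3]
(A,Q,X): not NE [P2→R gives 9>7]
(A,Q,Y): not NE [P2→R gives 7>5; P3→X gives 9>4]
(A,Q,Z): not NE [P2→P gives 9>1; P3→X gives 9>6]
(A,Q,W): not NE [P1→B gives 2>1; P2→R gives 4>0; P3→X gives 9>8]
(A,R,X): not NE [P3→Y gives 5>1]
(A,R,Y): not NE [P1→B gives 4>2]
(A,R,Z): not NE [P2→P gives 9>7; P3→Y gives 5>4]
(A,R,W): not NE [P3→Y gives 5>1]
(B,P,X): not NE [P1→A gives 5>3]
(B,P,Y): not NE [P3→Z gives 5>2]
(B,P,Z): not NE [P1→A gives 5>1; P2→R gives 2>0]
(B,P,W): not NE [P2→Q gives 9>4; P3→Z gives 5>3]
(B,Q,X): not NE [P1→A gives 7>5; P2→P gives 4>0]
(B,Q,Y): not NE [P1→A gives 7>3; P2→P gives 8>6; P3→X gives 9>3]
(B,Q,Z): not NE [P1→A gives 8>5; P2→R gives 2>0; P3→X gives 9>7]
(B,Q,W): not NE [P3→X gives 9>5]
(B,R,X): not NE [P1→A gives 9>8; P2→P gives 4>3]
(B,R,Y): not NE [P2→P gives 8>5; P3→Z gives 7>2]
(B,R,Z): not NE [P1→A gives 6>1]
(B,R,W): not NE [P1→A gives 8>0; P2→Q gives 9>3; P3→Z gives 7>3]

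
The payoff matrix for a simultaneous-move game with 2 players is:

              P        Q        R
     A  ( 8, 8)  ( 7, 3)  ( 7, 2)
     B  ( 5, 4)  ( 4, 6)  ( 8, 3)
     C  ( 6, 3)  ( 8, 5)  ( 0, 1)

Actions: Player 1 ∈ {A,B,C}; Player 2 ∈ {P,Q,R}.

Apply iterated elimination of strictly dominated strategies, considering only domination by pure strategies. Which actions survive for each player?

Remaining: P1:{A,C} P2:{P,Q}

P2 drop R (P beats it: A:8>2 B:4>3 C:3>1)
P1 drop B (A beats it: P:8>5 Q:7>4)
P1→{A,C} P2→{P,Q}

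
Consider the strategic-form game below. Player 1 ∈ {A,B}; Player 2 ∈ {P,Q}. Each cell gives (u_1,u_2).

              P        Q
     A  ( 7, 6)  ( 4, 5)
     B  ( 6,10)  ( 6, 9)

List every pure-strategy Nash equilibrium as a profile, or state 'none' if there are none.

Nash profiles: (A,P)

(A,P): NE
(A,Q): not NE [P1→B gives 6>4; P2→P gives 6>5]
(B,P): not NE [P1→A gives 7>6]
(B,Q): not NE [P2→P gives 10>9]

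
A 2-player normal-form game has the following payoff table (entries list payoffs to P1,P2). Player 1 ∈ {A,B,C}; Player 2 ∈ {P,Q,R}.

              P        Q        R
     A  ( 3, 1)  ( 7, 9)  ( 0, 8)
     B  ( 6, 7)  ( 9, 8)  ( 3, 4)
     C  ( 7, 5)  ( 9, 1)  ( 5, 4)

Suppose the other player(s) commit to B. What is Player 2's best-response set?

P2 best: {Q}

u_2(P vs B) = 7
u_2(Q vs B) = 8
u_2(R vs B) = 4
max payoff 8 at {Q}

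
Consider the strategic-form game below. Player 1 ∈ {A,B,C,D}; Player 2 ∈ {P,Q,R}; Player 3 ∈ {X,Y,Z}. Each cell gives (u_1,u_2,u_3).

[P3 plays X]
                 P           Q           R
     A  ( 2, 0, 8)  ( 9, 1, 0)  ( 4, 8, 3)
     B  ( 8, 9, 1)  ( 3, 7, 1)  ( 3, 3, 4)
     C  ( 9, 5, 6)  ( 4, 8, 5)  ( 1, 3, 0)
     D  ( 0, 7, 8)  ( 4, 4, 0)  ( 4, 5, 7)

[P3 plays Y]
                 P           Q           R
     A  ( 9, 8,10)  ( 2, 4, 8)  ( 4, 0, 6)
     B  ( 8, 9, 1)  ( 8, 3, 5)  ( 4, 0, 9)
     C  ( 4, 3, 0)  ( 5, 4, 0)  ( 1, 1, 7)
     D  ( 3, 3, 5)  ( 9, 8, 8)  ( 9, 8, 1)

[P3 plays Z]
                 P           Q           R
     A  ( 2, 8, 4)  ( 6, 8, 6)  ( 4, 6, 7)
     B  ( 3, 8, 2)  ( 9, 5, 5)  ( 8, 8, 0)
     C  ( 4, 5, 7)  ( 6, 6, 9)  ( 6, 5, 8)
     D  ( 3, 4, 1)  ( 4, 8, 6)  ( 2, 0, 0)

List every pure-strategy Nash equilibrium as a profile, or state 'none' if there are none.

NE set: (A,P,Y), (D,Q,Y)

(A,P,X): not NE [P1→C gives 9>2; P2→R gives 8>0; P3→Y gives 10>8]
(A,P,Y): NE
(A,P,Z): not NE [P1→C gives 4>2; P3→Y gives 10>4]
(A,Q,X): not NE [P2→R gives 8>1; P3→Y gives 8>0]
(A,Q,Y): not NE [P1→D gives 9>2; P2→P gives 8>4]
(A,Q,Z): not NE [P1→B gives 9>6; P3→Y gives 8>6]
(A,R,X): not NE [P3→Z gives 7>3]
(A,R,Y): not NE [P1→D gives 9>4; P2→P gives 8>0; P3→Z gives 7>6]
(A,R,Z): not NE [P1→B gives 8>4; P2→Q gives 8>6]
(B,P,X): not NE [P1→C gives 9>8; P3→Z gives 2>1]
(B,P,Y): not NE [P1→A gives 9>8; P3→Z gives 2>1]
(B,P,Z): not NE [P1→C gives 4>3]
(B,Q,X): not NE [P1→A gives 9>3; P2→P gives 9>7; P3→Z gives 5>1]
(B,Q,Y): not NE [P1→D gives 9>8; P2→P gives 9>3]
(B,Q,Z): not NE [P2→R gives 8>5]
(B,R,X): not NE [P1→D gives 4>3; P2→P gives 9>3; P3→Y gives 9>4]
(B,R,Y): not NE [P1→D gives 9>4; P2→P gives 9>0]
(B,R,Z): not NE [P3→Y gives 9>0]
(C,P,X): not NE [P2→Q gives 8>5; P3→Z gives 7>6]
(C,P,Y): not NE [P1→A gives 9>4; P2→Q gives 4>3; P3→Z gives 7>0]
(C,P,Z): not NE [P2→Q gives 6>5]
(C,Q,X): not NE [P1→A gives 9>4; P3→Z gives 9>5]
(C,Q,Y): not NE [P1→D gives 9>5; P3→Z gives 9>0]
(C,Q,Z): not NE [P1→B gives 9>6]
(C,R,X): not NE [P1→D gives 4>1; P2→Q gives 8>3; P3→Z gives 8>0]
(C,R,Y): not NE [P1→D gives 9>1; P2→Q gives 4>1; P3→Z gives 8>7]
(C,R,Z): not NE [P1→B gives 8>6; P2→Q gives 6>5]
(D,P,X): not NE [P1→C gives 9>0]
(D,P,Y): not NE [P1→A gives 9>3; P2→R gives 8>3; P3→X gives 8>5]
(D,P,Z): not NE [P1→C gives 4>3; P2→Q gives 8>4; P3→X gives 8>1]
(D,Q,X): not NE [P1→A gives 9>4; P2→P gives 7>4; P3→Y gives 8>0]
(D,Q,Y): NE
(D,Q,Z): not NE [P1→B gives 9>4; P3→Y gives 8>6]
(D,R,X): not NE [P2→P gives 7>5]
(D,R,Y): not NE [P3→X gives 7>1]
(D,R,Z): not NE [P1→B gives 8>2; P2→Q gives 8>0; P3→X gives 7>0]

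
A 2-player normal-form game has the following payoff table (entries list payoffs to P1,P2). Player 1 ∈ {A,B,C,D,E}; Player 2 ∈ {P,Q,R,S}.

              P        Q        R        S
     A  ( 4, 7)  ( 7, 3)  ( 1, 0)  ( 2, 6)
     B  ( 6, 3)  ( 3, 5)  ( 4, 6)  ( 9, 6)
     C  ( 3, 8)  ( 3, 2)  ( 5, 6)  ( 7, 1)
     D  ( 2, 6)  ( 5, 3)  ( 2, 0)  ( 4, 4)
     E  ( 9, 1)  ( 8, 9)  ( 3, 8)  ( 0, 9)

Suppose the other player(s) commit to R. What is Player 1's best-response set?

BR_1 = {C}

u_1(A vs R) = 1
u_1(B vs R) = 4
u_1(C vs R) = 5
u_1(D vs R) = 2
u_1(E vs R) = 3
max payoff 5 at {C}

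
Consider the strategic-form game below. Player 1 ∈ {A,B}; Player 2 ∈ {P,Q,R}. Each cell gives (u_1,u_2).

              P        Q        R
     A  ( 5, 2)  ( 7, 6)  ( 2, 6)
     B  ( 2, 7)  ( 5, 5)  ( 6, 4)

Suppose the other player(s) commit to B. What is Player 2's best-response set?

u_2(P vs B) = 7
u_2(Q vs B) = 5
u_2(R vs B) = 4
max payoff 7 at {P}

BR_2 = {P}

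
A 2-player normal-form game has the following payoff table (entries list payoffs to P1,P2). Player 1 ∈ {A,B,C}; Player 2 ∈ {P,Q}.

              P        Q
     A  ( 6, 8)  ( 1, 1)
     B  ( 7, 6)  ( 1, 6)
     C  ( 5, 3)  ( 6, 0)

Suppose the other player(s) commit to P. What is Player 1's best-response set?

u_1(A vs P) = 6
u_1(B vs P) = 7
u_1(C vs P) = 5
max payoff 7 at {B}

P1 best: {B}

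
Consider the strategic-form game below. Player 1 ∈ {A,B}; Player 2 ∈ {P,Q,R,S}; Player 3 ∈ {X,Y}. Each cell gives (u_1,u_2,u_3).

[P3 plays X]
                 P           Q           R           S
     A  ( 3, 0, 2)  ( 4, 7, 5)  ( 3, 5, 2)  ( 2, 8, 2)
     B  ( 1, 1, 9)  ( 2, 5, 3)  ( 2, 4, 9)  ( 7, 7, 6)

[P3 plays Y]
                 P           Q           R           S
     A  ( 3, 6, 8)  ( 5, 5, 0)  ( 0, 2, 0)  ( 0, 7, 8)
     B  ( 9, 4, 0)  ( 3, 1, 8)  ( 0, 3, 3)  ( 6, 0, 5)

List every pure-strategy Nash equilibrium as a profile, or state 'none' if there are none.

(A,P,X): not NE [P2→S gives 8>0; P3→Y gives 8>2]
(A,P,Y): not NE [P1→B gives 9>3; P2→S gives 7>6]
(A,Q,X): not NE [P2→S gives 8>7]
(A,Q,Y): not NE [P2→S gives 7>5; P3→X gives 5>0]
(A,R,X): not NE [P2→S gives 8>5]
(A,R,Y): not NE [P2→S gives 7>2; P3→X gives 2>0]
(A,S,X): not NE [P1→B gives 7>2; P3→Y gives 8>2]
(A,S,Y): not NE [P1→B gives 6>0]
(B,P,X): not NE [P1→A gives 3>1; P2→S gives 7>1]
(B,P,Y): not NE [P3→X gives 9>0]
(B,Q,X): not NE [P1→A gives 4>2; P2→S gives 7>5; P3→Y gives 8>3]
(B,Q,Y): not NE [P1→A gives 5>3; P2→P gives 4>1]
(B,R,X): not NE [P1→A gives 3>2; P2→S gives 7>4]
(B,R,Y): not NE [P2→P gives 4>3; P3→X gives 9>3]
(B,S,X): NE
(B,S,Y): not NE [P2→P gives 4>0; P3→X gives 6>5]

PSNE = {(B,S,X)}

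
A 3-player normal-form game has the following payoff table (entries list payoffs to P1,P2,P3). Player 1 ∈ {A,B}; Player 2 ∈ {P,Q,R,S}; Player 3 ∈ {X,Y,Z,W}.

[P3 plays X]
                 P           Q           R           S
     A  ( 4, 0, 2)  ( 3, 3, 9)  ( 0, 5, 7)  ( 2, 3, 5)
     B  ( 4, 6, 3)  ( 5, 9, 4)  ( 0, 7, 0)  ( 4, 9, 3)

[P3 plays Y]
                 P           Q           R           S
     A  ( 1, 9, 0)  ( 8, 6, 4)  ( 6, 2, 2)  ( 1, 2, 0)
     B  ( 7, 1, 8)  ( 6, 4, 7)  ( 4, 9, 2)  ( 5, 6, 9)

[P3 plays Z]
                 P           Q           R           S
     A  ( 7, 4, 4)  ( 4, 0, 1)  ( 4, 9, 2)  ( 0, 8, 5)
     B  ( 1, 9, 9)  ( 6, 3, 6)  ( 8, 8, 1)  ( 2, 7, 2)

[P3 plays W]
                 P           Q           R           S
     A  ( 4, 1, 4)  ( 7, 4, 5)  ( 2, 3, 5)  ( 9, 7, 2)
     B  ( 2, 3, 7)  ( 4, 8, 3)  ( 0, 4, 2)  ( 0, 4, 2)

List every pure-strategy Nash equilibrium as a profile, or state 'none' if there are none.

PSNE = {(A,R,X)}

(A,P,X): not NE [P2→R gives 5>0; P3→W gives 4>2]
(A,P,Y): not NE [P1→B gives 7>1; P3→W gives 4>0]
(A,P,Z): not NE [P2→R gives 9>4]
(A,P,W): not NE [P2→S gives 7>1]
(A,Q,X): not NE [P1→B gives 5>3; P2→R gives 5>3]
(A,Q,Y): not NE [P2→P gives 9>6; P3→X gives 9>4]
(A,Q,Z): not NE [P1→B gives 6>4; P2→R gives 9>0; P3→X gives 9>1]
(A,Q,W): not NE [P2→S gives 7>4; P3→X gives 9>5]
(A,R,X): NE
(A,R,Y): not NE [P2→P gives 9>2; P3→X gives 7>2]
(A,R,Z): not NE [P1→B gives 8>4; P3→X gives 7>2]
(A,R,W): not NE [P2→S gives 7>3; P3→X gives 7>5]
(A,S,X): not NE [P1→B gives 4>2; P2→R gives 5>3]
(A,S,Y): not NE [P1→B gives 5>1; P2→P gives 9>2; P3→Z gives 5>0]
(A,S,Z): not NE [P1→B gives 2>0; P2→R gives 9>8]
(A,S,W): not NE [P3→Z gives 5>2]
(B,P,X): not NE [P2→S gives 9>6; P3→Z gives 9>3]
(B,P,Y): not NE [P2→R gives 9>1; P3→Z gives 9>8]
(B,P,Z): not NE [P1→A gives 7>1]
(B,P,W): not NE [P1→A gives 4>2; P2→Q gives 8>3; P3→Z gives 9>7]
(B,Q,X): not NE [P3→Y gives 7>4]
(B,Q,Y): not NE [P1→A gives 8>6; P2→R gives 9>4]
(B,Q,Z): not NE [P2→P gives 9>3; P3→Y gives 7>6]
(B,Q,W): not NE [P1→A gives 7>4; P3→Y gives 7>3]
(B,R,X): not NE [P2→S gives 9>7; P3→W gives 2>0]
(B,R,Y): not NE [P1→A gives 6>4]
(B,R,Z): not NE [P2→P gives 9>8; P3→W gives 2>1]
(B,R,W): not NE [P1→A gives 2>0; P2→Q gives 8>4]
(B,S,X): not NE [P3→Y gives 9>3]
(B,S,Y): not NE [P2→R gives 9>6]
(B,S,Z): not NE [P2→P gives 9>7; P3→Y gives 9>2]
(B,S,W): not NE [P1→A gives 9>0; P2→Q gives 8>4; P3→Y gives 9>2]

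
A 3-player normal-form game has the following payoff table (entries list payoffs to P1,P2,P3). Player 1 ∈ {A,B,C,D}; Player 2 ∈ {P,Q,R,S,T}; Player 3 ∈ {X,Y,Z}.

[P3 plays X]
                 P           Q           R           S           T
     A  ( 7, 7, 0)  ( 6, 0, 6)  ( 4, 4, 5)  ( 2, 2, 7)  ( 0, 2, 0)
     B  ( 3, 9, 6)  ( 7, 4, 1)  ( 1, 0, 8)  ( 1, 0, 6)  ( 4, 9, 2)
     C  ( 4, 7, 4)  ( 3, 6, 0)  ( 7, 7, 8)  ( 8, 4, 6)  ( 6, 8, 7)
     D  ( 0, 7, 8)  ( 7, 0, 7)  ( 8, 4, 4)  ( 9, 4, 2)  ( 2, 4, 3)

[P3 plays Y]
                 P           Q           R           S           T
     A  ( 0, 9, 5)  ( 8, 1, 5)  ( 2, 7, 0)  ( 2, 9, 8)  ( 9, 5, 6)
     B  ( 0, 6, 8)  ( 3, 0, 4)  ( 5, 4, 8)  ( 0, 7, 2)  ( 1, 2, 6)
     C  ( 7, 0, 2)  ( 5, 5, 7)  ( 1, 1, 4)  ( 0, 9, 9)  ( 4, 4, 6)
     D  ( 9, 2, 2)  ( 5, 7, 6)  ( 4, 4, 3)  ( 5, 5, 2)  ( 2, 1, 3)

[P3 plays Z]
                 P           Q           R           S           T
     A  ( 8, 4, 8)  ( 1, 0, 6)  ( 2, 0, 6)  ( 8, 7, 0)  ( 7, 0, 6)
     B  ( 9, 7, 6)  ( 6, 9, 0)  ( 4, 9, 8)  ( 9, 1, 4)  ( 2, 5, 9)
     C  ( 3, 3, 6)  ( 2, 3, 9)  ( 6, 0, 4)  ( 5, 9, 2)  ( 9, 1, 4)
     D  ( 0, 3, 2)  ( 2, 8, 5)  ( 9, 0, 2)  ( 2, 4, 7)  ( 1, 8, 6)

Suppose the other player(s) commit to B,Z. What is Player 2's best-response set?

BR_2 = {Q,R}

u_2(P vs B,Z) = 7
u_2(Q vs B,Z) = 9
u_2(R vs B,Z) = 9
u_2(S vs B,Z) = 1
u_2(T vs B,Z) = 5
max payoff 9 at {Q,R}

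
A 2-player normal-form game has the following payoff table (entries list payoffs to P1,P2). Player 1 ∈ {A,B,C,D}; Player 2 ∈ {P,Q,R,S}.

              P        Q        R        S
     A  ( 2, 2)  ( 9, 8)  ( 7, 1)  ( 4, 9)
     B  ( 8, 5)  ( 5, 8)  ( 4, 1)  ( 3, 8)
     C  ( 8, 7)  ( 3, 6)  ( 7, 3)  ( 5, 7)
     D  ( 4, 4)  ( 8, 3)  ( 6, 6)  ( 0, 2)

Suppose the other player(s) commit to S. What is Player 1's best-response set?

BR_1 = {C}

u_1(A vs S) = 4
u_1(B vs S) = 3
u_1(C vs S) = 5
u_1(D vs S) = 0
max payoff 5 at {C}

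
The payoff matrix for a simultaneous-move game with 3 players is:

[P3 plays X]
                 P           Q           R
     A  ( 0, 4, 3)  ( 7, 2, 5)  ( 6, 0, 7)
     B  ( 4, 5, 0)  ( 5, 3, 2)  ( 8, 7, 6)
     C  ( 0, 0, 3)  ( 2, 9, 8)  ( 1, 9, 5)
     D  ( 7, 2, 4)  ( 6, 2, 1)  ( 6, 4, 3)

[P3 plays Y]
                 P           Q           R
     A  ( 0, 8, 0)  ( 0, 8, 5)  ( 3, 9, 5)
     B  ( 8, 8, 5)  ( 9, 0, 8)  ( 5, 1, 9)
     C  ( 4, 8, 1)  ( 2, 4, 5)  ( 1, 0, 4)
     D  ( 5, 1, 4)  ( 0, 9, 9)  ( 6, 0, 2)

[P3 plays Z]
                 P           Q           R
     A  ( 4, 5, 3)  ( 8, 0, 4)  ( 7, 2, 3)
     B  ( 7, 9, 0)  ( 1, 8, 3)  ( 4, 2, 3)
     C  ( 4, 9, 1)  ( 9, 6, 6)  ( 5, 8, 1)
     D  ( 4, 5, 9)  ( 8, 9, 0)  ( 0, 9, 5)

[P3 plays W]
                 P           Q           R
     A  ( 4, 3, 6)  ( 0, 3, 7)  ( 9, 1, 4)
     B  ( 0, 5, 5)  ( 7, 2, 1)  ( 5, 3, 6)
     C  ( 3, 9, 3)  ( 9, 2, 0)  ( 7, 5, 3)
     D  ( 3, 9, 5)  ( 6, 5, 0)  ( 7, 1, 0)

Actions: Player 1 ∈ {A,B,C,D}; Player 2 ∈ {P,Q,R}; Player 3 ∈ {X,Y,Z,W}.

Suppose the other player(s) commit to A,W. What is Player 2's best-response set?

u_2(P vs A,W) = 3
u_2(Q vs A,W) = 3
u_2(R vs A,W) = 1
max payoff 3 at {P,Q}

P2 best: {P,Q}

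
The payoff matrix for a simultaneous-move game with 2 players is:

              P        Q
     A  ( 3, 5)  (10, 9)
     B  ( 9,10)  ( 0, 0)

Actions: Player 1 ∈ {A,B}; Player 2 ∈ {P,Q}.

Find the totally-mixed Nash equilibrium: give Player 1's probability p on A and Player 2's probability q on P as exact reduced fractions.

P1 indiff ⇒ q·3+(1-q)·10 = q·9+(1-q)·0 ⇒ q(-6) = (1-q)(-10) ⇒ q = 5/8
P2 indiff ⇒ p·5+(1-p)·10 = p·9+(1-p)·0 ⇒ p(-4) = (1-p)(-10) ⇒ p = 5/7

p=5/7, q=5/8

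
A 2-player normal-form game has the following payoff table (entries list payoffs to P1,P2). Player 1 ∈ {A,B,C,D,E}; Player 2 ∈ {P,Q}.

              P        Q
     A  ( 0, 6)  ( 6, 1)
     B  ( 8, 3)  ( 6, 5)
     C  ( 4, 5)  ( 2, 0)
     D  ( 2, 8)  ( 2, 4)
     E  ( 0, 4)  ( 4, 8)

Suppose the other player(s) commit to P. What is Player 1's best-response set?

P1 best: {B}

u_1(A vs P) = 0
u_1(B vs P) = 8
u_1(C vs P) = 4
u_1(D vs P) = 2
u_1(E vs P) = 0
max payoff 8 at {B}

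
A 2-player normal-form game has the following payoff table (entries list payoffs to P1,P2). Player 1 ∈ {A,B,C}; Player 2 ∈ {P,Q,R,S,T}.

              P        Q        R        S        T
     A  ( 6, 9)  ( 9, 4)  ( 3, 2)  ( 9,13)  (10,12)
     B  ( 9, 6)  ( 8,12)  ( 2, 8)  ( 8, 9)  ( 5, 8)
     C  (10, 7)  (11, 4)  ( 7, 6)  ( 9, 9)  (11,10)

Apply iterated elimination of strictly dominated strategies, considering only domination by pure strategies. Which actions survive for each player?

IESDS → P1:{A,C} P2:{S,T}

P1 drop B (C beats it: P:10>9 Q:11>8 R:7>2 S:9>8 T:11>5)
P2 drop P (S beats it: A:13>9 C:9>7)
P2 drop Q (S beats it: A:13>4 C:9>4)
P2 drop R (S beats it: A:13>2 C:9>6)
P1→{A,C} P2→{S,T}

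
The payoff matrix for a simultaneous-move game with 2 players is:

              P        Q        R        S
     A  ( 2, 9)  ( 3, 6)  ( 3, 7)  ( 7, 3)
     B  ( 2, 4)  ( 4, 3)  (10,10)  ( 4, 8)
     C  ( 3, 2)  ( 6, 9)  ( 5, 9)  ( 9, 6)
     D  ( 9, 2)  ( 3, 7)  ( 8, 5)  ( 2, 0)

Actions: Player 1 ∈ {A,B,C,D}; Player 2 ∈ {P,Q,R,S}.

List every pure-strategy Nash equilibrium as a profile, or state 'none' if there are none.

PSNE = {(B,R), (C,Q)}

(A,P): not NE [P1→D gives 9>2]
(A,Q): not NE [P1→C gives 6>3; P2→P gives 9>6]
(A,R): not NE [P1→B gives 10>3; P2→P gives 9>7]
(A,S): not NE [P1→C gives 9>7; P2→P gives 9>3]
(B,P): not NE [P1→D gives 9>2; P2→R gives 10>4]
(B,Q): not NE [P1→C gives 6>4; P2→R gives 10>3]
(B,R): NE
(B,S): not NE [P1→C gives 9>4; P2→R gives 10>8]
(C,P): not NE [P1→D gives 9>3; P2→R gives 9>2]
(C,Q): NE
(C,R): not NE [P1→B gives 10>5]
(C,S): not NE [P2→R gives 9>6]
(D,P): not NE [P2→Q gives 7>2]
(D,Q): not NE [P1→C gives 6>3]
(D,R): not NE [P1→B gives 10>8; P2→Q gives 7>5]
(D,S): not NE [P1→C gives 9>2; P2→Q gives 7>0]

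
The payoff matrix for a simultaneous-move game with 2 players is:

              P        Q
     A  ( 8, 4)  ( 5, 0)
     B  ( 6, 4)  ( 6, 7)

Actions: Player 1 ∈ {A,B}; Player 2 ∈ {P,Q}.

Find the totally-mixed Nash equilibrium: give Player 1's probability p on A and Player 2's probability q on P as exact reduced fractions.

P1 indiff ⇒ q·8+(1-q)·5 = q·6+(1-q)·6 ⇒ q(2) = (1-q)(1) ⇒ q = 1/3
P2 indiff ⇒ p·4+(1-p)·4 = p·0+(1-p)·7 ⇒ p(4) = (1-p)(3) ⇒ p = 3/7

(p,q) = (3/7, 1/3)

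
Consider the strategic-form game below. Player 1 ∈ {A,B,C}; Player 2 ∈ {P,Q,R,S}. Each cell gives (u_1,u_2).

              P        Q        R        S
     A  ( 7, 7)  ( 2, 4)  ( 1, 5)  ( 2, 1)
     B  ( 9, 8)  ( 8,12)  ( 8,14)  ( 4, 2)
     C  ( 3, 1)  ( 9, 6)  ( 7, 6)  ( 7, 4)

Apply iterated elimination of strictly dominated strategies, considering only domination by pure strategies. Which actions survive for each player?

Survivors P1:{B,C} P2:{Q,R}

P1 drop A (B beats it: P:9>7 Q:8>2 R:8>1 S:4>2)
P2 drop P (Q beats it: B:12>8 C:6>1)
P2 drop S (Q beats it: B:12>2 C:6>4)
P1→{B,C} P2→{Q,R}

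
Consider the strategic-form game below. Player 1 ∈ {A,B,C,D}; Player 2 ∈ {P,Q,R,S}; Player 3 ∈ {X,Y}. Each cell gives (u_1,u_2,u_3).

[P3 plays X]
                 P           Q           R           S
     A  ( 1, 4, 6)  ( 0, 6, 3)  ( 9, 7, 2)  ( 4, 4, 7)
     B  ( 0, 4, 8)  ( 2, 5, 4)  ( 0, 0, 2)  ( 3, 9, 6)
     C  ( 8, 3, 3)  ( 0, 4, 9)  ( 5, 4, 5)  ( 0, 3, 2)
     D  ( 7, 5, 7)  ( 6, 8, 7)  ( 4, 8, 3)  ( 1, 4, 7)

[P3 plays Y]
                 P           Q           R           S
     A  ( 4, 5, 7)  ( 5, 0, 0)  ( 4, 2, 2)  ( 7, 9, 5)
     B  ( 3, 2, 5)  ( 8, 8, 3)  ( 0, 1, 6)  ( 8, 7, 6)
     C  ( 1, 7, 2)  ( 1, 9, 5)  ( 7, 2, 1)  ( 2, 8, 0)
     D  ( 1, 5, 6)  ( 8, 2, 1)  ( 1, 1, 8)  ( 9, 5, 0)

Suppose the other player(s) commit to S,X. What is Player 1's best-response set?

u_1(A vs S,X) = 4
u_1(B vs S,X) = 3
u_1(C vs S,X) = 0
u_1(D vs S,X) = 1
max payoff 4 at {A}

P1 best: {A}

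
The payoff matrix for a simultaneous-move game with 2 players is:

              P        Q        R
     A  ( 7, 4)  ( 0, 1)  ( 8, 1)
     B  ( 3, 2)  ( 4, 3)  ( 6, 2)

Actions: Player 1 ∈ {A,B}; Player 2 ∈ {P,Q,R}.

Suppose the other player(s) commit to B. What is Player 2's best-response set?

BR_2 = {Q}

u_2(P vs B) = 2
u_2(Q vs B) = 3
u_2(R vs B) = 2
max payoff 3 at {Q}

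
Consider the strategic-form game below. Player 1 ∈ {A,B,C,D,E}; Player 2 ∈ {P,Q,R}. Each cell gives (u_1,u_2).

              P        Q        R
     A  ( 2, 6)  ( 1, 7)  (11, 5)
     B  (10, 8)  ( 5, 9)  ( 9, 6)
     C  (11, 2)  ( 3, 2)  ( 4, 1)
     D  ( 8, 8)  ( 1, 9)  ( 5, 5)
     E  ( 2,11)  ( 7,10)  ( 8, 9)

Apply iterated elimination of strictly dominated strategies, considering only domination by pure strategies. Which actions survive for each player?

IESDS → P1:{B,C,E} P2:{P,Q}

P1 drop D (B beats it: P:10>8 Q:5>1 R:9>5)
P2 drop R (P beats it: A:6>5 B:8>6 C:2>1 E:11>9)
P1 drop A (B beats it: P:10>2 Q:5>1)
P1→{B,C,E} P2→{P,Q}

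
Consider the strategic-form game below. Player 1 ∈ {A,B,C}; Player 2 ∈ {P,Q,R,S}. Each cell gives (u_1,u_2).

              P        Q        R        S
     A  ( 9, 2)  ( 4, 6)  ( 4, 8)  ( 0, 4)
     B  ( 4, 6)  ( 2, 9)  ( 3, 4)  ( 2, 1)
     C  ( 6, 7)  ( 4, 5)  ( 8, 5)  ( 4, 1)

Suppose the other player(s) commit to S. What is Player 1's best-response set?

u_1(A vs S) = 0
u_1(B vs S) = 2
u_1(C vs S) = 4
max payoff 4 at {C}

argmax u_1 = {C}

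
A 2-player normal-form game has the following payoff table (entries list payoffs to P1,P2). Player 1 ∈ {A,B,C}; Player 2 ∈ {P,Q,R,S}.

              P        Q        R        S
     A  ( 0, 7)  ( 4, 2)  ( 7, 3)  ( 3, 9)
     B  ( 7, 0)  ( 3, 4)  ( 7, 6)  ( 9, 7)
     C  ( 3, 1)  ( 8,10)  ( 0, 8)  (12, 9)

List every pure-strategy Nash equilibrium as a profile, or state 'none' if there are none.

NE set: (C,Q)

(A,P): not NE [P1→B gives 7>0; P2→S gives 9>7]
(A,Q): not NE [P1→C gives 8>4; P2→S gives 9>2]
(A,R): not NE [P2→S gives 9>3]
(A,S): not NE [P1→C gives 12>3]
(B,P): not NE [P2→S gives 7>0]
(B,Q): not NE [P1→C gives 8>3; P2→S gives 7>4]
(B,R): not NE [P2→S gives 7>6]
(B,S): not NE [P1→C gives 12>9]
(C,P): not NE [P1→B gives 7>3; P2→Q gives 10>1]
(C,Q): NE
(C,R): not NE [P1→B gives 7>0; P2→Q gives 10>8]
(C,S): not NE [P2→Q gives 10>9]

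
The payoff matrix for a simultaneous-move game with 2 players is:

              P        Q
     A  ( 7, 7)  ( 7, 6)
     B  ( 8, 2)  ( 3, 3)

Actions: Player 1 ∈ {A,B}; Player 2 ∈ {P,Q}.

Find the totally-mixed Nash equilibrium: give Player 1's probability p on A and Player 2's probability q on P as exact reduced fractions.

p=1/2, q=4/5

P1 indiff ⇒ q·7+(1-q)·7 = q·8+(1-q)·3 ⇒ q(-1) = (1-q)(-4) ⇒ q = 4/5
P2 indiff ⇒ p·7+(1-p)·2 = p·6+(1-p)·3 ⇒ p(1) = (1-p)(1) ⇒ p = 1/2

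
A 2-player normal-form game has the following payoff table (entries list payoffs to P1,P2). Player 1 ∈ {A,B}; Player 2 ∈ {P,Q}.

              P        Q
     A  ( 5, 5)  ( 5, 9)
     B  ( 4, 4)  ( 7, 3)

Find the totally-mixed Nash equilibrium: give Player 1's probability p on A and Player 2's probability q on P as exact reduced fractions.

P1 indiff ⇒ q·5+(1-q)·5 = q·4+(1-q)·7 ⇒ q(1) = (1-q)(2) ⇒ q = 2/3
P2 indiff ⇒ p·5+(1-p)·4 = p·9+(1-p)·3 ⇒ p(-4) = (1-p)(-1) ⇒ p = 1/5

(p,q) = (1/5, 2/3)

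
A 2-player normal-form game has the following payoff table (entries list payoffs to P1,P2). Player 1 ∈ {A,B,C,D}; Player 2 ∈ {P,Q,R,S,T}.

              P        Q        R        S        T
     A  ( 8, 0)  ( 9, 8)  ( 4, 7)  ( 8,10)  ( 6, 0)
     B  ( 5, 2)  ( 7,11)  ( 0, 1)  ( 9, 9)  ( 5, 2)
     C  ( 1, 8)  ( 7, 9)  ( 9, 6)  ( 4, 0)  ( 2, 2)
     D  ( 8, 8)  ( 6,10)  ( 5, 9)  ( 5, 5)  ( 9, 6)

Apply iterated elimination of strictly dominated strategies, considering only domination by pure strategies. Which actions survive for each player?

Survivors P1:{A,B} P2:{Q,S}

P2 drop P (Q beats it: A:8>0 B:11>2 C:9>8 D:10>8)
P2 drop R (Q beats it: A:8>7 B:11>1 C:9>6 D:10>9)
P1 drop C (A beats it: Q:9>7 S:8>4 T:6>2)
P2 drop T (Q beats it: A:8>0 B:11>2 D:10>6)
P1 drop D (A beats it: Q:9>6 S:8>5)
P1→{A,B} P2→{Q,S}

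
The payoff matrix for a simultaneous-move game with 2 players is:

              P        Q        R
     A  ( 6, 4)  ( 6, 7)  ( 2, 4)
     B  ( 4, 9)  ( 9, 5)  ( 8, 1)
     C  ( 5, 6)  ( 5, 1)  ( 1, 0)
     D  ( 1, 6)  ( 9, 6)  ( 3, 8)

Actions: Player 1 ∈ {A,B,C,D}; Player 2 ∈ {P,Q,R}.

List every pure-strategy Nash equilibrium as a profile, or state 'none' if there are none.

PSNE: ∅

(A,P): not NE [P2→Q gives 7>4]
(A,Q): not NE [P1→D gives 9>6]
(A,R): not NE [P1→B gives 8>2; P2→Q gives 7>4]
(B,P): not NE [P1→A gives 6>4]
(B,Q): not NE [P2→P gives 9>5]
(B,R): not NE [P2→P gives 9>1]
(C,P): not NE [P1→A gives 6>5]
(C,Q): not NE [P1→D gives 9>5; P2→P gives 6>1]
(C,R): not NE [P1→B gives 8>1; P2→P gives 6>0]
(D,P): not NE [P1→A gives 6>1; P2→R gives 8>6]
(D,Q): not NE [P2→R gives 8>6]
(D,R): not NE [P1→B gives 8>3]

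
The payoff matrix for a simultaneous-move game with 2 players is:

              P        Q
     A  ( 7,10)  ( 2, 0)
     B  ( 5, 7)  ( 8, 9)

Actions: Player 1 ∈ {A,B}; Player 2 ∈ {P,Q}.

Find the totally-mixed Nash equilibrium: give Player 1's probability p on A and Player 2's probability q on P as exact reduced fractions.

P1 indiff ⇒ q·7+(1-q)·2 = q·5+(1-q)·8 ⇒ q(2) = (1-q)(6) ⇒ q = 3/4
P2 indiff ⇒ p·10+(1-p)·7 = p·0+(1-p)·9 ⇒ p(10) = (1-p)(2) ⇒ p = 1/6

(p,q) = (1/6, 3/4)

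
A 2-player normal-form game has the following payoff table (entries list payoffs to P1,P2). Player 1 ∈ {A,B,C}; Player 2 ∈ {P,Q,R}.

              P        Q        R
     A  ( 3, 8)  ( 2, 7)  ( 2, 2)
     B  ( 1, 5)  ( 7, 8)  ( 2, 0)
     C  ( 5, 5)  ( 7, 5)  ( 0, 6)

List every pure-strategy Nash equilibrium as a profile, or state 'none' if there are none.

NE set: (B,Q)

(A,P): not NE [P1→C gives 5>3]
(A,Q): not NE [P1→C gives 7>2; P2→P gives 8>7]
(A,R): not NE [P2→P gives 8>2]
(B,P): not NE [P1→C gives 5>1; P2→Q gives 8>5]
(B,Q): NE
(B,R): not NE [P2→Q gives 8>0]
(C,P): not NE [P2→R gives 6>5]
(C,Q): not NE [P2→R gives 6>5]
(C,R): not NE [P1→B gives 2>0]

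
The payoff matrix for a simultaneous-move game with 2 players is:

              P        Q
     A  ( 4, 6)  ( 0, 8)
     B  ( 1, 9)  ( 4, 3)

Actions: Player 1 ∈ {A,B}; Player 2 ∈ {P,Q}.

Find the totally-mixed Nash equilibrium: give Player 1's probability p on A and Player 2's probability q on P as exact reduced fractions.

p=3/4, q=4/7

P1 indiff ⇒ q·4+(1-q)·0 = q·1+(1-q)·4 ⇒ q(3) = (1-q)(4) ⇒ q = 4/7
P2 indiff ⇒ p·6+(1-p)·9 = p·8+(1-p)·3 ⇒ p(-2) = (1-p)(-6) ⇒ p = 3/4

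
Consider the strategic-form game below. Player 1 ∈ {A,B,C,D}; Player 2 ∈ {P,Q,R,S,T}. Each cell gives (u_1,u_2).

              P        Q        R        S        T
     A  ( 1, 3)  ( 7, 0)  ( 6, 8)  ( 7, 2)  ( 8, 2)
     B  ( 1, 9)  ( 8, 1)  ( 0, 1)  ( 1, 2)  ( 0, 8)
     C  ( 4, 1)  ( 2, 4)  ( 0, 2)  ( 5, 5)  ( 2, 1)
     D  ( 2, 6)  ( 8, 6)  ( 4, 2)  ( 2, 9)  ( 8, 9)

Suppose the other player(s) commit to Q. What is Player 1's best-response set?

argmax u_1 = {B,D}

u_1(A vs Q) = 7
u_1(B vs Q) = 8
u_1(C vs Q) = 2
u_1(D vs Q) = 8
max payoff 8 at {B,D}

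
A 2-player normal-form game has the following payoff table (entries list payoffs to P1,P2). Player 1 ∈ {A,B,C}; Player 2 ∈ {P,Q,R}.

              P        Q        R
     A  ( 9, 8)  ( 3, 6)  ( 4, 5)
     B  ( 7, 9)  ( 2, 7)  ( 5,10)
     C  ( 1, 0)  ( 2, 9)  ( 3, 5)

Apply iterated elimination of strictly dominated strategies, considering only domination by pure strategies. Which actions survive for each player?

Survivors P1:{A,B} P2:{P,R}

P1 drop C (A beats it: P:9>1 Q:3>2 R:4>3)
P2 drop Q (P beats it: A:8>6 B:9>7)
P1→{A,B} P2→{P,R}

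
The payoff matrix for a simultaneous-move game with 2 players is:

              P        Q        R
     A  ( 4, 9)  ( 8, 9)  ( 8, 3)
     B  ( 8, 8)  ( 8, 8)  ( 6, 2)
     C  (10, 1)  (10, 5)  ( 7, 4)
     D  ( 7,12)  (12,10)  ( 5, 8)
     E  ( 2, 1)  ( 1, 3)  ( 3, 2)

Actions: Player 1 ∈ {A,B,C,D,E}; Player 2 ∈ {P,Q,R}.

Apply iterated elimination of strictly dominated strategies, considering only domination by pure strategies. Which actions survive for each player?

P1 drop B (C beats it: P:10>8 Q:10>8 R:7>6)
P1 drop E (A beats it: P:4>2 Q:8>1 R:8>3)
P2 drop R (Q beats it: A:9>3 C:5>4 D:10>8)
P1 drop A (C beats it: P:10>4 Q:10>8)
P1→{C,D} P2→{P,Q}

IESDS → P1:{C,D} P2:{P,Q}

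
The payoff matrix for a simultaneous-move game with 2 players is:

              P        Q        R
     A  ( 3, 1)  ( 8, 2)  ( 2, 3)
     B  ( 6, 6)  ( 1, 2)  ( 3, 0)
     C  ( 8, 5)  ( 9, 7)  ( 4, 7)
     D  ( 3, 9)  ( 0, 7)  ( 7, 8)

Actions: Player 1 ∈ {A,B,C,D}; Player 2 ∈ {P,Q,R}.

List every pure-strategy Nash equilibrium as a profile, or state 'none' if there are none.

(A,P): not NE [P1→C gives 8>3; P2→R gives 3>1]
(A,Q): not NE [P1→C gives 9>8; P2→R gives 3>2]
(A,R): not NE [P1→D gives 7>2]
(B,P): not NE [P1→C gives 8>6]
(B,Q): not NE [P1→C gives 9>1; P2→P gives 6>2]
(B,R): not NE [P1→D gives 7>3; P2→P gives 6>0]
(C,P): not NE [P2→R gives 7>5]
(C,Q): NE
(C,R): not NE [P1→D gives 7>4]
(D,P): not NE [P1→C gives 8>3]
(D,Q): not NE [P1→C gives 9>0; P2→P gives 9>7]
(D,R): not NE [P2→P gives 9>8]

NE set: (C,Q)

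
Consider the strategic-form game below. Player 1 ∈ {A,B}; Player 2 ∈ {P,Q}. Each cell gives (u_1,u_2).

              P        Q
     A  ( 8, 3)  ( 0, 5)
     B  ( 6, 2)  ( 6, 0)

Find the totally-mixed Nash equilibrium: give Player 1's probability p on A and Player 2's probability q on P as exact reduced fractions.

P1 indiff ⇒ q·8+(1-q)·0 = q·6+(1-q)·6 ⇒ q(2) = (1-q)(6) ⇒ q = 3/4
P2 indiff ⇒ p·3+(1-p)·2 = p·5+(1-p)·0 ⇒ p(-2) = (1-p)(-2) ⇒ p = 1/2

P1 mixes 1/2 on A; P2 mixes 3/4 on P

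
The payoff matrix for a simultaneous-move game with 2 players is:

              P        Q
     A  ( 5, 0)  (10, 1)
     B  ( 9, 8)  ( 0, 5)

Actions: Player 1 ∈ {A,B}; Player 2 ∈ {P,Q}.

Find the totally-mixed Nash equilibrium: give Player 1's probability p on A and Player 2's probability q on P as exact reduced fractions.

(p,q) = (3/4, 5/7)

P1 indiff ⇒ q·5+(1-q)·10 = q·9+(1-q)·0 ⇒ q(-4) = (1-q)(-10) ⇒ q = 5/7
P2 indiff ⇒ p·0+(1-p)·8 = p·1+(1-p)·5 ⇒ p(-1) = (1-p)(-3) ⇒ p = 3/4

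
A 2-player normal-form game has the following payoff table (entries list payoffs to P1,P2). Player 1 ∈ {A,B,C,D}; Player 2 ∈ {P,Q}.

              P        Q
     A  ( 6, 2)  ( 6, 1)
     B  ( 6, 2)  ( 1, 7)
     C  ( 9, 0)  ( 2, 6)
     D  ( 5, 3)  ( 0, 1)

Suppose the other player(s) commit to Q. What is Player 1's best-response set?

u_1(A vs Q) = 6
u_1(B vs Q) = 1
u_1(C vs Q) = 2
u_1(D vs Q) = 0
max payoff 6 at {A}

BR_1 = {A}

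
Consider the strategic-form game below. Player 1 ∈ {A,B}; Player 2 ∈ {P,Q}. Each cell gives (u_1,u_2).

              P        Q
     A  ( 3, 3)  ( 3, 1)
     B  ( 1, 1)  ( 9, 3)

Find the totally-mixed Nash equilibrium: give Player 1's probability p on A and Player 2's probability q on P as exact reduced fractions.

P1 indiff ⇒ q·3+(1-q)·3 = q·1+(1-q)·9 ⇒ q(2) = (1-q)(6) ⇒ q = 3/4
P2 indiff ⇒ p·3+(1-p)·1 = p·1+(1-p)·3 ⇒ p(2) = (1-p)(2) ⇒ p = 1/2

(p,q) = (1/2, 3/4)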